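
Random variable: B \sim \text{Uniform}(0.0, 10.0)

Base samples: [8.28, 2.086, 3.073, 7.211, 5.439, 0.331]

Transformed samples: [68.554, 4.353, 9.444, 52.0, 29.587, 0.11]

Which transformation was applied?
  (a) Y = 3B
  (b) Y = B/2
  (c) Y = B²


Checking option (c) Y = B²:
  B = 8.28 -> Y = 68.554 ✓
  B = 2.086 -> Y = 4.353 ✓
  B = 3.073 -> Y = 9.444 ✓
All samples match this transformation.

(c) B²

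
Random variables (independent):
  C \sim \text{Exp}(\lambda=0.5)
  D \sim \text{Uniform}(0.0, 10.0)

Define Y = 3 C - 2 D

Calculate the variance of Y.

For independent RVs: Var(aX + bY) = a²Var(X) + b²Var(Y)
Var(C) = 4
Var(D) = 8.3333333
Var(Y) = 3²*4 + (-2)²*8.3333333
= 9*4 + 4*8.3333333 = 69.333333

69.333333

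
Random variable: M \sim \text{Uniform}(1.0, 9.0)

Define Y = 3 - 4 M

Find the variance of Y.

For Y = aM + b: Var(Y) = a² * Var(M)
Var(M) = (9 - 1)^2/12 = 5.3333333
Var(Y) = (-4)² * 5.3333333 = 16 * 5.3333333 = 85.333333

85.333333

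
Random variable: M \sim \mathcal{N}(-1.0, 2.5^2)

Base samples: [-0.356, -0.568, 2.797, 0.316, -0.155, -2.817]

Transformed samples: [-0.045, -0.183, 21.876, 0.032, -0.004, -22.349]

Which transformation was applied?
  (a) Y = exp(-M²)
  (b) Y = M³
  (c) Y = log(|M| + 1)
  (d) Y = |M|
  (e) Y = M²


Checking option (b) Y = M³:
  M = -0.356 -> Y = -0.045 ✓
  M = -0.568 -> Y = -0.183 ✓
  M = 2.797 -> Y = 21.876 ✓
All samples match this transformation.

(b) M³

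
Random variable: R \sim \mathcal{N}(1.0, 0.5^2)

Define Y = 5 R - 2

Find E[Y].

For Y = 5R - 2:
E[Y] = 5 * E[R] - 2
E[R] = 1.0 = 1
E[Y] = 5 * 1 - 2 = 3

3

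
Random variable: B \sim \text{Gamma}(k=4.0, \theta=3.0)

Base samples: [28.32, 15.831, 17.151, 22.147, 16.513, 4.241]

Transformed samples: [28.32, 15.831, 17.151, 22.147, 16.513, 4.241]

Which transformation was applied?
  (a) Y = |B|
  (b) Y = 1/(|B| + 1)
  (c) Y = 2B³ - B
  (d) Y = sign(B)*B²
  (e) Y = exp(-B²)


Checking option (a) Y = |B|:
  B = 28.32 -> Y = 28.32 ✓
  B = 15.831 -> Y = 15.831 ✓
  B = 17.151 -> Y = 17.151 ✓
All samples match this transformation.

(a) |B|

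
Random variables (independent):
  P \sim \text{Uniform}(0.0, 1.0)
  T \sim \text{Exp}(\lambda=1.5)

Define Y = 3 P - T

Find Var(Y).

For independent RVs: Var(aX + bY) = a²Var(X) + b²Var(Y)
Var(P) = 0.083333333
Var(T) = 0.44444444
Var(Y) = 3²*0.083333333 + (-1)²*0.44444444
= 9*0.083333333 + 1*0.44444444 = 1.1944444

1.1944444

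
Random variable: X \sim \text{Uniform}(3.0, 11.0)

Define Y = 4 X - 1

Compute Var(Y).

For Y = aX + b: Var(Y) = a² * Var(X)
Var(X) = (11 - 3)^2/12 = 5.3333333
Var(Y) = 4² * 5.3333333 = 16 * 5.3333333 = 85.333333

85.333333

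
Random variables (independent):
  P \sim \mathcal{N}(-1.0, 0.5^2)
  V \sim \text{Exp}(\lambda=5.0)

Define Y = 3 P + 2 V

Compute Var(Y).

For independent RVs: Var(aX + bY) = a²Var(X) + b²Var(Y)
Var(P) = 0.25
Var(V) = 0.04
Var(Y) = 3²*0.25 + 2²*0.04
= 9*0.25 + 4*0.04 = 2.41

2.41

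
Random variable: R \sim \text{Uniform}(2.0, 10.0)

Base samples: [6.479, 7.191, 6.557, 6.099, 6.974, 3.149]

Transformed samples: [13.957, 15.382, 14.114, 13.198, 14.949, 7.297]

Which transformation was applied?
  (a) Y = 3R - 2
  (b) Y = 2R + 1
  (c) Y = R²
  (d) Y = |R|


Checking option (b) Y = 2R + 1:
  R = 6.479 -> Y = 13.957 ✓
  R = 7.191 -> Y = 15.382 ✓
  R = 6.557 -> Y = 14.114 ✓
All samples match this transformation.

(b) 2R + 1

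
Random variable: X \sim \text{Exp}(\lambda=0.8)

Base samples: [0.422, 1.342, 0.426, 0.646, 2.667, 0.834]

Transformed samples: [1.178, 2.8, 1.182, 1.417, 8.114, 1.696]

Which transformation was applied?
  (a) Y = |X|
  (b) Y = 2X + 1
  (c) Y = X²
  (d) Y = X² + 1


Checking option (d) Y = X² + 1:
  X = 0.422 -> Y = 1.178 ✓
  X = 1.342 -> Y = 2.8 ✓
  X = 0.426 -> Y = 1.182 ✓
All samples match this transformation.

(d) X² + 1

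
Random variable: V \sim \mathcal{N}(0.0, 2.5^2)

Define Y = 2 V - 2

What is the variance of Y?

For Y = aV + b: Var(Y) = a² * Var(V)
Var(V) = 2.5^2 = 6.25
Var(Y) = 2² * 6.25 = 4 * 6.25 = 25

25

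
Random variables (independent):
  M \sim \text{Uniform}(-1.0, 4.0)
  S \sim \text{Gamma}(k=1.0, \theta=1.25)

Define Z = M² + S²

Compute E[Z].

E[Z] = E[M²] + E[S²]
E[M²] = Var(M) + E[M]² = 2.0833333 + 2.25 = 4.3333333
E[S²] = Var(S) + E[S]² = 1.5625 + 1.5625 = 3.125
E[Z] = 4.3333333 + 3.125 = 7.4583333

7.4583333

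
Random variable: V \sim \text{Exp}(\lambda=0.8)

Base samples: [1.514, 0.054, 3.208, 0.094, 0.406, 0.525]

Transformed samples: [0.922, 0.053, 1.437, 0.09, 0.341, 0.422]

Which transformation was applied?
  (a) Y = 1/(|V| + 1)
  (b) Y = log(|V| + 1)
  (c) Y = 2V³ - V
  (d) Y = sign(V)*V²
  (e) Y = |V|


Checking option (b) Y = log(|V| + 1):
  V = 1.514 -> Y = 0.922 ✓
  V = 0.054 -> Y = 0.053 ✓
  V = 3.208 -> Y = 1.437 ✓
All samples match this transformation.

(b) log(|V| + 1)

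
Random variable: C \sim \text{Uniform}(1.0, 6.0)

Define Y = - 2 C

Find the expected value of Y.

For Y = -2C:
E[Y] = -2 * E[C]
E[C] = (1 + 6)/2 = 3.5
E[Y] = -2 * 3.5 = -7

-7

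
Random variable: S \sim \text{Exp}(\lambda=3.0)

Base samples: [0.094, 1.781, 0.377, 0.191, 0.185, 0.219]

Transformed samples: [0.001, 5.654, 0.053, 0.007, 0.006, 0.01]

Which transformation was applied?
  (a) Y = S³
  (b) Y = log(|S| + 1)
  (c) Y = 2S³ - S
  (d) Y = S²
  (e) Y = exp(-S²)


Checking option (a) Y = S³:
  S = 0.094 -> Y = 0.001 ✓
  S = 1.781 -> Y = 5.654 ✓
  S = 0.377 -> Y = 0.053 ✓
All samples match this transformation.

(a) S³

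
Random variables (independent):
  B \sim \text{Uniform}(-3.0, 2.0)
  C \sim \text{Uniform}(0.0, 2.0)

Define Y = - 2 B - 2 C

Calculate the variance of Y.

For independent RVs: Var(aX + bY) = a²Var(X) + b²Var(Y)
Var(B) = 2.0833333
Var(C) = 0.33333333
Var(Y) = (-2)²*2.0833333 + (-2)²*0.33333333
= 4*2.0833333 + 4*0.33333333 = 9.6666667

9.6666667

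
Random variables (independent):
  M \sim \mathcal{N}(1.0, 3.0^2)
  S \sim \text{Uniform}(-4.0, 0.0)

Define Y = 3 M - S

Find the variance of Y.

For independent RVs: Var(aX + bY) = a²Var(X) + b²Var(Y)
Var(M) = 9
Var(S) = 1.3333333
Var(Y) = 3²*9 + (-1)²*1.3333333
= 9*9 + 1*1.3333333 = 82.333333

82.333333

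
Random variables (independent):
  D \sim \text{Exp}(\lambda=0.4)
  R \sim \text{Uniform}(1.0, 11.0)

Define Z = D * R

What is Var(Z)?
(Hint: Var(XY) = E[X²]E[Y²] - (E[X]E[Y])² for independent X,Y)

Var(XY) = E[X²]E[Y²] - (E[X]E[Y])²
E[D] = 2.5, Var(D) = 6.25
E[R] = 6, Var(R) = 8.3333333
E[D²] = 6.25 + 2.5² = 12.5
E[R²] = 8.3333333 + 6² = 44.333333
Var(Z) = 12.5*44.333333 - (2.5*6)²
= 554.16667 - 225 = 329.16667

329.16667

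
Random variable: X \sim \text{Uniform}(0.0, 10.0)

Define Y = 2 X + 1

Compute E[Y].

For Y = 2X + 1:
E[Y] = 2 * E[X] + 1
E[X] = (0 + 10)/2 = 5
E[Y] = 2 * 5 + 1 = 11

11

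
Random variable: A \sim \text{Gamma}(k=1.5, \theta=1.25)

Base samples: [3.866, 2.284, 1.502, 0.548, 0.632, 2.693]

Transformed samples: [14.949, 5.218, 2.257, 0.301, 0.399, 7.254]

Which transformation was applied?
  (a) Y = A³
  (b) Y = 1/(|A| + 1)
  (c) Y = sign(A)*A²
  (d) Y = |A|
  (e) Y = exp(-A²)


Checking option (c) Y = sign(A)*A²:
  A = 3.866 -> Y = 14.949 ✓
  A = 2.284 -> Y = 5.218 ✓
  A = 1.502 -> Y = 2.257 ✓
All samples match this transformation.

(c) sign(A)*A²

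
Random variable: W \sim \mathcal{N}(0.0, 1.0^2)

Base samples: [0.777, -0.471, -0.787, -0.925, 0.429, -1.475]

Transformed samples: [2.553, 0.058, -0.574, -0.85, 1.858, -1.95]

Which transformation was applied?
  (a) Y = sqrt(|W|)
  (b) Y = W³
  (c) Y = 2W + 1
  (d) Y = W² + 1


Checking option (c) Y = 2W + 1:
  W = 0.777 -> Y = 2.553 ✓
  W = -0.471 -> Y = 0.058 ✓
  W = -0.787 -> Y = -0.574 ✓
All samples match this transformation.

(c) 2W + 1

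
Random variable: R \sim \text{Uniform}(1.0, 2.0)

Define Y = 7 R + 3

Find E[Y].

For Y = 7R + 3:
E[Y] = 7 * E[R] + 3
E[R] = (1 + 2)/2 = 1.5
E[Y] = 7 * 1.5 + 3 = 13.5

13.5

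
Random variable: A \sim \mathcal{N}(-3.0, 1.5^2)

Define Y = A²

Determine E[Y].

E[A²] = Var(A) + (E[A])² = 2.25 + 9 = 11.25

11.25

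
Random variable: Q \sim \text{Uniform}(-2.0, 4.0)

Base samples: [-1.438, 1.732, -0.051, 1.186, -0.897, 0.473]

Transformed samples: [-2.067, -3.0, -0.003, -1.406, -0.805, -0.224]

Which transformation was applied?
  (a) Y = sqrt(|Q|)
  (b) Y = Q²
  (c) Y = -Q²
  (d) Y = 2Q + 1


Checking option (c) Y = -Q²:
  Q = -1.438 -> Y = -2.067 ✓
  Q = 1.732 -> Y = -3.0 ✓
  Q = -0.051 -> Y = -0.003 ✓
All samples match this transformation.

(c) -Q²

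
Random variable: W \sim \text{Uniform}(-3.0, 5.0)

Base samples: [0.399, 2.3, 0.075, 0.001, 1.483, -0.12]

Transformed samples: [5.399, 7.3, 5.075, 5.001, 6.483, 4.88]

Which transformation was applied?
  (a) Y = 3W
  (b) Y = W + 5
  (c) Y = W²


Checking option (b) Y = W + 5:
  W = 0.399 -> Y = 5.399 ✓
  W = 2.3 -> Y = 7.3 ✓
  W = 0.075 -> Y = 5.075 ✓
All samples match this transformation.

(b) W + 5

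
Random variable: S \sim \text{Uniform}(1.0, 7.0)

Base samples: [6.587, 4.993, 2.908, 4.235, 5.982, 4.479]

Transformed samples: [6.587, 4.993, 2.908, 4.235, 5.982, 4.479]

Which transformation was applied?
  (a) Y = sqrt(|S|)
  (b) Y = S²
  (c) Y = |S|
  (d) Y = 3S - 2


Checking option (c) Y = |S|:
  S = 6.587 -> Y = 6.587 ✓
  S = 4.993 -> Y = 4.993 ✓
  S = 2.908 -> Y = 2.908 ✓
All samples match this transformation.

(c) |S|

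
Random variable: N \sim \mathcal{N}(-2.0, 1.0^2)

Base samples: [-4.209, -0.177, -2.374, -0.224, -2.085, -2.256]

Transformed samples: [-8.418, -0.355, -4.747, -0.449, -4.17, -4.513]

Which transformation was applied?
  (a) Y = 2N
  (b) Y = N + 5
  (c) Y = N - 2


Checking option (a) Y = 2N:
  N = -4.209 -> Y = -8.418 ✓
  N = -0.177 -> Y = -0.355 ✓
  N = -2.374 -> Y = -4.747 ✓
All samples match this transformation.

(a) 2N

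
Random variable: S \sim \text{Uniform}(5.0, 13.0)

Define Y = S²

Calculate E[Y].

Using E[X²] = Var(X) + (E[X])²:
E[S] = 9
Var(S) = (13 - 5)^2/12 = 5.3333333
E[S²] = 5.3333333 + 9² = 5.3333333 + 81 = 86.333333

86.333333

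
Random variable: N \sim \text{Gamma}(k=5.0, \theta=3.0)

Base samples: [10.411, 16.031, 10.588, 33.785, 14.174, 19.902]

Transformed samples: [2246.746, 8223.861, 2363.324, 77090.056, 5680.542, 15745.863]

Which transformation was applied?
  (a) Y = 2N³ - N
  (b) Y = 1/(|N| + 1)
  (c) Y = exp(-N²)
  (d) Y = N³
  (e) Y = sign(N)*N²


Checking option (a) Y = 2N³ - N:
  N = 10.411 -> Y = 2246.746 ✓
  N = 16.031 -> Y = 8223.861 ✓
  N = 10.588 -> Y = 2363.324 ✓
All samples match this transformation.

(a) 2N³ - N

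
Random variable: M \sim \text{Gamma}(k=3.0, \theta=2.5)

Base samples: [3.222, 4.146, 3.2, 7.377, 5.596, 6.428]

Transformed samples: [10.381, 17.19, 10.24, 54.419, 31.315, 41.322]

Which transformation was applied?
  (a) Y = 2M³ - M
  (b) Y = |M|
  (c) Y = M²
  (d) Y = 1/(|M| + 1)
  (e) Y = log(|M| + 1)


Checking option (c) Y = M²:
  M = 3.222 -> Y = 10.381 ✓
  M = 4.146 -> Y = 17.19 ✓
  M = 3.2 -> Y = 10.24 ✓
All samples match this transformation.

(c) M²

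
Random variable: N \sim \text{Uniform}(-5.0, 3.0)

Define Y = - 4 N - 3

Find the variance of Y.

For Y = aN + b: Var(Y) = a² * Var(N)
Var(N) = (3 + 5)^2/12 = 5.3333333
Var(Y) = (-4)² * 5.3333333 = 16 * 5.3333333 = 85.333333

85.333333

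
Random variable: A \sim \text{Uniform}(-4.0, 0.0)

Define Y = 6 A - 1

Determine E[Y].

For Y = 6A - 1:
E[Y] = 6 * E[A] - 1
E[A] = (-4 + 0)/2 = -2
E[Y] = 6 * (-2) - 1 = -13

-13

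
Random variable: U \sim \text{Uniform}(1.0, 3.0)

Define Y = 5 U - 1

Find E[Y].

For Y = 5U - 1:
E[Y] = 5 * E[U] - 1
E[U] = (1 + 3)/2 = 2
E[Y] = 5 * 2 - 1 = 9

9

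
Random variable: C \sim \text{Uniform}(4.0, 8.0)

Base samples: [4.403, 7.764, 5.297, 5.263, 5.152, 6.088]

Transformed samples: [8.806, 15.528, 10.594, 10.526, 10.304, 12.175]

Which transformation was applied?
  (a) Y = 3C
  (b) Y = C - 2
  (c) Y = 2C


Checking option (c) Y = 2C:
  C = 4.403 -> Y = 8.806 ✓
  C = 7.764 -> Y = 15.528 ✓
  C = 5.297 -> Y = 10.594 ✓
All samples match this transformation.

(c) 2C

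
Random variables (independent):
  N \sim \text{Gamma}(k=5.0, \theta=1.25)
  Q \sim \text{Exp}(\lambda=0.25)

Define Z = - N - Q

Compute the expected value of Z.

E[Z] = -1*E[N] - 1*E[Q]
E[N] = 6.25
E[Q] = 4
E[Z] = -1*6.25 - 1*4 = -10.25

-10.25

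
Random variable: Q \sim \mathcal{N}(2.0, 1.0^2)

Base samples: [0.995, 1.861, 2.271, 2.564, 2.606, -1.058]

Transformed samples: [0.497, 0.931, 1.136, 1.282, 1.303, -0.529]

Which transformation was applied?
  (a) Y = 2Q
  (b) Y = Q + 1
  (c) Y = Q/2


Checking option (c) Y = Q/2:
  Q = 0.995 -> Y = 0.497 ✓
  Q = 1.861 -> Y = 0.931 ✓
  Q = 2.271 -> Y = 1.136 ✓
All samples match this transformation.

(c) Q/2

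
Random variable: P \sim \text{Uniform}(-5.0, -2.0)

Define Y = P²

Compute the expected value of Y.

E[P²] = Var(P) + (E[P])² = 0.75 + 12.25 = 13

13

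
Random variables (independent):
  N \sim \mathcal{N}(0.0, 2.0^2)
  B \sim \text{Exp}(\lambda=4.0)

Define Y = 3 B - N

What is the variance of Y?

For independent RVs: Var(aX + bY) = a²Var(X) + b²Var(Y)
Var(N) = 4
Var(B) = 0.0625
Var(Y) = (-1)²*4 + 3²*0.0625
= 1*4 + 9*0.0625 = 4.5625

4.5625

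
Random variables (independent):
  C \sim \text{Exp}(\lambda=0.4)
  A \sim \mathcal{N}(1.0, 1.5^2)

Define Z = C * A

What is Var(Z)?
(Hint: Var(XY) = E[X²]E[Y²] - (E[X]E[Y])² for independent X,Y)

Var(XY) = E[X²]E[Y²] - (E[X]E[Y])²
E[C] = 2.5, Var(C) = 6.25
E[A] = 1, Var(A) = 2.25
E[C²] = 6.25 + 2.5² = 12.5
E[A²] = 2.25 + 1² = 3.25
Var(Z) = 12.5*3.25 - (2.5*1)²
= 40.625 - 6.25 = 34.375

34.375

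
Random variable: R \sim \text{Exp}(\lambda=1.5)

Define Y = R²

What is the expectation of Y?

E[R²] = Var(R) + (E[R])² = 0.44444444 + 0.44444444 = 0.88888889

0.88888889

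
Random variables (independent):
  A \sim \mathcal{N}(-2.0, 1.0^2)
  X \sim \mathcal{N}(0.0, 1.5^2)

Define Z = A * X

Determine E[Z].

For independent RVs: E[XY] = E[X]*E[Y]
E[A] = -2
E[X] = 0
E[Z] = -2 * 0 = 0

0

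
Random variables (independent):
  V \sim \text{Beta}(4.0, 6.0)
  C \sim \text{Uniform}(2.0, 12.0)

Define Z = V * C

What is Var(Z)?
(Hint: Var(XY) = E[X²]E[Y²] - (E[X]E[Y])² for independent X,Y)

Var(XY) = E[X²]E[Y²] - (E[X]E[Y])²
E[V] = 0.4, Var(V) = 0.021818182
E[C] = 7, Var(C) = 8.3333333
E[V²] = 0.021818182 + 0.4² = 0.18181818
E[C²] = 8.3333333 + 7² = 57.333333
Var(Z) = 0.18181818*57.333333 - (0.4*7)²
= 10.424242 - 7.84 = 2.5842424

2.5842424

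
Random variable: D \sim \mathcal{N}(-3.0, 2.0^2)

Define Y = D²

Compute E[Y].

E[D²] = Var(D) + (E[D])² = 4 + 9 = 13

13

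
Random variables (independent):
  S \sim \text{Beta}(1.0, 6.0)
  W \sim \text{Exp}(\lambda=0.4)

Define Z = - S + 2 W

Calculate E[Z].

E[Z] = -1*E[S] + 2*E[W]
E[S] = 0.14285714
E[W] = 2.5
E[Z] = -1*0.14285714 + 2*2.5 = 4.8571429

4.8571429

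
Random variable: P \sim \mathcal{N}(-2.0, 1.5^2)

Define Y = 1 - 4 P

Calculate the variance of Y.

For Y = aP + b: Var(Y) = a² * Var(P)
Var(P) = 1.5^2 = 2.25
Var(Y) = (-4)² * 2.25 = 16 * 2.25 = 36

36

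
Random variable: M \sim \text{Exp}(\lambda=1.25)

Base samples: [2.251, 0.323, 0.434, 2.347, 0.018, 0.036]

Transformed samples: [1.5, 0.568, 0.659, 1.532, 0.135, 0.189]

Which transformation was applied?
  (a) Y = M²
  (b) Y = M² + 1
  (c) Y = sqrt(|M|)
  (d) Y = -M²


Checking option (c) Y = sqrt(|M|):
  M = 2.251 -> Y = 1.5 ✓
  M = 0.323 -> Y = 0.568 ✓
  M = 0.434 -> Y = 0.659 ✓
All samples match this transformation.

(c) sqrt(|M|)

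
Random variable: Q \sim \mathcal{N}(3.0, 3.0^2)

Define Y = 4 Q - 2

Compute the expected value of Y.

For Y = 4Q - 2:
E[Y] = 4 * E[Q] - 2
E[Q] = 3.0 = 3
E[Y] = 4 * 3 - 2 = 10

10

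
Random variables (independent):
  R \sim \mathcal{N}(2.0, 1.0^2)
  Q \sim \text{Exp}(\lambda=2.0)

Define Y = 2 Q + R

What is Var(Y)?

For independent RVs: Var(aX + bY) = a²Var(X) + b²Var(Y)
Var(R) = 1
Var(Q) = 0.25
Var(Y) = 1²*1 + 2²*0.25
= 1*1 + 4*0.25 = 2

2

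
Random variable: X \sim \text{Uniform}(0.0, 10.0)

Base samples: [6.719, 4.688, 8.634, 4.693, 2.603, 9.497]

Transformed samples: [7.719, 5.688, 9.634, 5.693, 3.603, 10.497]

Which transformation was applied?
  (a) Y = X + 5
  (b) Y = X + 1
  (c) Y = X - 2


Checking option (b) Y = X + 1:
  X = 6.719 -> Y = 7.719 ✓
  X = 4.688 -> Y = 5.688 ✓
  X = 8.634 -> Y = 9.634 ✓
All samples match this transformation.

(b) X + 1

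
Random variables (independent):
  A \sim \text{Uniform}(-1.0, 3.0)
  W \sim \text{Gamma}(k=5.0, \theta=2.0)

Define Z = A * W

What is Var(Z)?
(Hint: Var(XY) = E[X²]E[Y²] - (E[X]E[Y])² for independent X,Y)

Var(XY) = E[X²]E[Y²] - (E[X]E[Y])²
E[A] = 1, Var(A) = 1.3333333
E[W] = 10, Var(W) = 20
E[A²] = 1.3333333 + 1² = 2.3333333
E[W²] = 20 + 10² = 120
Var(Z) = 2.3333333*120 - (1*10)²
= 280 - 100 = 180

180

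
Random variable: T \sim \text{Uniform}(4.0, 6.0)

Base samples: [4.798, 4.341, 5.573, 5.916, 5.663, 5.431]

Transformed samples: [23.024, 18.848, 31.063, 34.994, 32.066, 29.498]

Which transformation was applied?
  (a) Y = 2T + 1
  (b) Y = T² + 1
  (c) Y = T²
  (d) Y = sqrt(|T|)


Checking option (c) Y = T²:
  T = 4.798 -> Y = 23.024 ✓
  T = 4.341 -> Y = 18.848 ✓
  T = 5.573 -> Y = 31.063 ✓
All samples match this transformation.

(c) T²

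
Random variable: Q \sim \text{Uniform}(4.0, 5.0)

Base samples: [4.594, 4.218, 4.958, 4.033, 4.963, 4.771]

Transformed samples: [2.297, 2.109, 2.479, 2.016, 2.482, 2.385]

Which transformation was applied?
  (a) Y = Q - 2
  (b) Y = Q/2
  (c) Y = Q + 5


Checking option (b) Y = Q/2:
  Q = 4.594 -> Y = 2.297 ✓
  Q = 4.218 -> Y = 2.109 ✓
  Q = 4.958 -> Y = 2.479 ✓
All samples match this transformation.

(b) Q/2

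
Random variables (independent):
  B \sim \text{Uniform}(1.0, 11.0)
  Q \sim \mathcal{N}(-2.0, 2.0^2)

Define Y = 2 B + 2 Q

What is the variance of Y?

For independent RVs: Var(aX + bY) = a²Var(X) + b²Var(Y)
Var(B) = 8.3333333
Var(Q) = 4
Var(Y) = 2²*8.3333333 + 2²*4
= 4*8.3333333 + 4*4 = 49.333333

49.333333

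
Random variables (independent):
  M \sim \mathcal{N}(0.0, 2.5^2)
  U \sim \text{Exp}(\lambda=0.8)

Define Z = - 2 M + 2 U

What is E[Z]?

E[Z] = -2*E[M] + 2*E[U]
E[M] = 0
E[U] = 1.25
E[Z] = -2*0 + 2*1.25 = 2.5

2.5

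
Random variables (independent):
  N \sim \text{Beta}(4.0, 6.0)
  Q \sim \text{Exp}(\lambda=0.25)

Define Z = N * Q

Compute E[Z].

For independent RVs: E[XY] = E[X]*E[Y]
E[N] = 0.4
E[Q] = 4
E[Z] = 0.4 * 4 = 1.6

1.6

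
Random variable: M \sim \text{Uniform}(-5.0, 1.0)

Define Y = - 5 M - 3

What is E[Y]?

For Y = -5M - 3:
E[Y] = -5 * E[M] - 3
E[M] = (-5 + 1)/2 = -2
E[Y] = -5 * (-2) - 3 = 7

7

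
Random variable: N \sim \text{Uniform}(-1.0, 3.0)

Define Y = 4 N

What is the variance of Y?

For Y = aN + b: Var(Y) = a² * Var(N)
Var(N) = (3 + 1)^2/12 = 1.3333333
Var(Y) = 4² * 1.3333333 = 16 * 1.3333333 = 21.333333

21.333333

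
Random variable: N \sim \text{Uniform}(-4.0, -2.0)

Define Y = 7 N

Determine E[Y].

For Y = 7N:
E[Y] = 7 * E[N]
E[N] = (-4 - 2)/2 = -3
E[Y] = 7 * (-3) = -21

-21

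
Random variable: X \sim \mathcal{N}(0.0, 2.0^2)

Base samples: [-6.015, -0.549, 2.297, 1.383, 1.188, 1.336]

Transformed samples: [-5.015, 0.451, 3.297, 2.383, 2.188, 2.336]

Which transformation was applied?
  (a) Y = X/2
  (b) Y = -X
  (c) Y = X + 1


Checking option (c) Y = X + 1:
  X = -6.015 -> Y = -5.015 ✓
  X = -0.549 -> Y = 0.451 ✓
  X = 2.297 -> Y = 3.297 ✓
All samples match this transformation.

(c) X + 1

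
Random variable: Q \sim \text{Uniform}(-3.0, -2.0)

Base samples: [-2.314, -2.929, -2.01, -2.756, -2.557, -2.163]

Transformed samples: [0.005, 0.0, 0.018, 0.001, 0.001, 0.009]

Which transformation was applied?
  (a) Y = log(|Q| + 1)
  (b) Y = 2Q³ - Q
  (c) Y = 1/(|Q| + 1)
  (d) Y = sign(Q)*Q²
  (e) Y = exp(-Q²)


Checking option (e) Y = exp(-Q²):
  Q = -2.314 -> Y = 0.005 ✓
  Q = -2.929 -> Y = 0.0 ✓
  Q = -2.01 -> Y = 0.018 ✓
All samples match this transformation.

(e) exp(-Q²)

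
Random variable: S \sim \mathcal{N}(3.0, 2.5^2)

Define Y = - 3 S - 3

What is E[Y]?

For Y = -3S - 3:
E[Y] = -3 * E[S] - 3
E[S] = 3.0 = 3
E[Y] = -3 * 3 - 3 = -12

-12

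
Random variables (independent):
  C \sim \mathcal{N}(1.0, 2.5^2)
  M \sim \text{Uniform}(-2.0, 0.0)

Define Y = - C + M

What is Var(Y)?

For independent RVs: Var(aX + bY) = a²Var(X) + b²Var(Y)
Var(C) = 6.25
Var(M) = 0.33333333
Var(Y) = (-1)²*6.25 + 1²*0.33333333
= 1*6.25 + 1*0.33333333 = 6.5833333

6.5833333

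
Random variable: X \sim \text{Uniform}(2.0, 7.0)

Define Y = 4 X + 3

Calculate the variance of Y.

For Y = aX + b: Var(Y) = a² * Var(X)
Var(X) = (7 - 2)^2/12 = 2.0833333
Var(Y) = 4² * 2.0833333 = 16 * 2.0833333 = 33.333333

33.333333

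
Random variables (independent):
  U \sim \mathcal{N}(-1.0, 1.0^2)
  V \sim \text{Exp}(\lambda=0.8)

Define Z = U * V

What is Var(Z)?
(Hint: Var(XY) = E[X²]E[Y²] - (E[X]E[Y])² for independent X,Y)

Var(XY) = E[X²]E[Y²] - (E[X]E[Y])²
E[U] = -1, Var(U) = 1
E[V] = 1.25, Var(V) = 1.5625
E[U²] = 1 + (-1)² = 2
E[V²] = 1.5625 + 1.25² = 3.125
Var(Z) = 2*3.125 - (-1*1.25)²
= 6.25 - 1.5625 = 4.6875

4.6875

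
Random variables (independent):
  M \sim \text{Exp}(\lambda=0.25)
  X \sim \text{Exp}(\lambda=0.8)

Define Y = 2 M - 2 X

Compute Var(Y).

For independent RVs: Var(aX + bY) = a²Var(X) + b²Var(Y)
Var(M) = 16
Var(X) = 1.5625
Var(Y) = 2²*16 + (-2)²*1.5625
= 4*16 + 4*1.5625 = 70.25

70.25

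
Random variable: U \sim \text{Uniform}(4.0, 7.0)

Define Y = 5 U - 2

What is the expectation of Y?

For Y = 5U - 2:
E[Y] = 5 * E[U] - 2
E[U] = (4 + 7)/2 = 5.5
E[Y] = 5 * 5.5 - 2 = 25.5

25.5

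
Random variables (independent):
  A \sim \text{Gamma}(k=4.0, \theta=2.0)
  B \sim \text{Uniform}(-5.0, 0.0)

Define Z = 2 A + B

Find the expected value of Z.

E[Z] = 2*E[A] + 1*E[B]
E[A] = 8
E[B] = -2.5
E[Z] = 2*8 + 1*(-2.5) = 13.5

13.5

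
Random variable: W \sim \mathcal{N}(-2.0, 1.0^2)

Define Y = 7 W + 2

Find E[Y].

For Y = 7W + 2:
E[Y] = 7 * E[W] + 2
E[W] = -2.0 = -2
E[Y] = 7 * (-2) + 2 = -12

-12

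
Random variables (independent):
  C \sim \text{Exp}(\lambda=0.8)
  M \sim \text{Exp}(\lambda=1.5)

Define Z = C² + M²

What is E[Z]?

E[Z] = E[C²] + E[M²]
E[C²] = Var(C) + E[C]² = 1.5625 + 1.5625 = 3.125
E[M²] = Var(M) + E[M]² = 0.44444444 + 0.44444444 = 0.88888889
E[Z] = 3.125 + 0.88888889 = 4.0138889

4.0138889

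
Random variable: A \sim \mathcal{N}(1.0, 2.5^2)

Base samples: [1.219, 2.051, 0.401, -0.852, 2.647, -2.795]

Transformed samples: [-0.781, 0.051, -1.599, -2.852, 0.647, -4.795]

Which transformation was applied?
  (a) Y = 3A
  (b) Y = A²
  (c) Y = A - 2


Checking option (c) Y = A - 2:
  A = 1.219 -> Y = -0.781 ✓
  A = 2.051 -> Y = 0.051 ✓
  A = 0.401 -> Y = -1.599 ✓
All samples match this transformation.

(c) A - 2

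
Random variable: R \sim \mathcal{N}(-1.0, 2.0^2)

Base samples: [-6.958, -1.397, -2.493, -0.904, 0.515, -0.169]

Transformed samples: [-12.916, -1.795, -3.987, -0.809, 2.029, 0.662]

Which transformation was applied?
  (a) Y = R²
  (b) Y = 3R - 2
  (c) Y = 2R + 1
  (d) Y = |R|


Checking option (c) Y = 2R + 1:
  R = -6.958 -> Y = -12.916 ✓
  R = -1.397 -> Y = -1.795 ✓
  R = -2.493 -> Y = -3.987 ✓
All samples match this transformation.

(c) 2R + 1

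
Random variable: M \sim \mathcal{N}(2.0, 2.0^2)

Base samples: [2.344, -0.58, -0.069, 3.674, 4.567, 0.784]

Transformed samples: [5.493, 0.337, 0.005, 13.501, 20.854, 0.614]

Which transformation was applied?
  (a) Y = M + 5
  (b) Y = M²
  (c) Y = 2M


Checking option (b) Y = M²:
  M = 2.344 -> Y = 5.493 ✓
  M = -0.58 -> Y = 0.337 ✓
  M = -0.069 -> Y = 0.005 ✓
All samples match this transformation.

(b) M²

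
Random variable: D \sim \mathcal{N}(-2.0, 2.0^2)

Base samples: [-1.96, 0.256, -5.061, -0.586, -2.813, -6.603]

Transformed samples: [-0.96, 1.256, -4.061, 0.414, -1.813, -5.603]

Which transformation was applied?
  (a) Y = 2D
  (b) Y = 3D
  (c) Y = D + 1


Checking option (c) Y = D + 1:
  D = -1.96 -> Y = -0.96 ✓
  D = 0.256 -> Y = 1.256 ✓
  D = -5.061 -> Y = -4.061 ✓
All samples match this transformation.

(c) D + 1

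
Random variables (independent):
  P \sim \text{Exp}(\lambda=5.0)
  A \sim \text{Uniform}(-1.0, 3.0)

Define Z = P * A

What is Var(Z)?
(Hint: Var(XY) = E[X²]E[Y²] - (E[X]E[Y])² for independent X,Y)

Var(XY) = E[X²]E[Y²] - (E[X]E[Y])²
E[P] = 0.2, Var(P) = 0.04
E[A] = 1, Var(A) = 1.3333333
E[P²] = 0.04 + 0.2² = 0.08
E[A²] = 1.3333333 + 1² = 2.3333333
Var(Z) = 0.08*2.3333333 - (0.2*1)²
= 0.18666667 - 0.04 = 0.14666667

0.14666667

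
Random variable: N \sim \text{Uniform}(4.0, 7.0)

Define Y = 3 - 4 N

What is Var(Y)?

For Y = aN + b: Var(Y) = a² * Var(N)
Var(N) = (7 - 4)^2/12 = 0.75
Var(Y) = (-4)² * 0.75 = 16 * 0.75 = 12

12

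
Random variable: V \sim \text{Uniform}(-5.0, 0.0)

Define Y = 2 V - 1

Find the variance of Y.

For Y = aV + b: Var(Y) = a² * Var(V)
Var(V) = (0 + 5)^2/12 = 2.0833333
Var(Y) = 2² * 2.0833333 = 4 * 2.0833333 = 8.3333333

8.3333333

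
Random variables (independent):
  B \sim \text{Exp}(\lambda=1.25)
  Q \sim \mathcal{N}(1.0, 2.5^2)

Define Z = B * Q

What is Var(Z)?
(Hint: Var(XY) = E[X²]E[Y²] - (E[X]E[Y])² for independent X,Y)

Var(XY) = E[X²]E[Y²] - (E[X]E[Y])²
E[B] = 0.8, Var(B) = 0.64
E[Q] = 1, Var(Q) = 6.25
E[B²] = 0.64 + 0.8² = 1.28
E[Q²] = 6.25 + 1² = 7.25
Var(Z) = 1.28*7.25 - (0.8*1)²
= 9.28 - 0.64 = 8.64

8.64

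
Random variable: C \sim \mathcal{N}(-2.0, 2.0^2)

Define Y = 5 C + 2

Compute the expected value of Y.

For Y = 5C + 2:
E[Y] = 5 * E[C] + 2
E[C] = -2.0 = -2
E[Y] = 5 * (-2) + 2 = -8

-8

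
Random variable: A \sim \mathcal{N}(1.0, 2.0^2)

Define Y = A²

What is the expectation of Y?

E[A²] = Var(A) + (E[A])² = 4 + 1 = 5

5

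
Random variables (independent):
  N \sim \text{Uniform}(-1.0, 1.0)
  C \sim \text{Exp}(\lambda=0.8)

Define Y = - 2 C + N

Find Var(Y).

For independent RVs: Var(aX + bY) = a²Var(X) + b²Var(Y)
Var(N) = 0.33333333
Var(C) = 1.5625
Var(Y) = 1²*0.33333333 + (-2)²*1.5625
= 1*0.33333333 + 4*1.5625 = 6.5833333

6.5833333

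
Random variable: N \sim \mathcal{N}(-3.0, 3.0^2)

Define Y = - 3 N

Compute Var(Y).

For Y = aN + b: Var(Y) = a² * Var(N)
Var(N) = 3.0^2 = 9
Var(Y) = (-3)² * 9 = 9 * 9 = 81

81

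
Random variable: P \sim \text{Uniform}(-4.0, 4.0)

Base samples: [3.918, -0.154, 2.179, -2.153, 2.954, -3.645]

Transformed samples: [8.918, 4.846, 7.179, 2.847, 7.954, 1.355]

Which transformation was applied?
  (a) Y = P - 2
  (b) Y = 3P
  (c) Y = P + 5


Checking option (c) Y = P + 5:
  P = 3.918 -> Y = 8.918 ✓
  P = -0.154 -> Y = 4.846 ✓
  P = 2.179 -> Y = 7.179 ✓
All samples match this transformation.

(c) P + 5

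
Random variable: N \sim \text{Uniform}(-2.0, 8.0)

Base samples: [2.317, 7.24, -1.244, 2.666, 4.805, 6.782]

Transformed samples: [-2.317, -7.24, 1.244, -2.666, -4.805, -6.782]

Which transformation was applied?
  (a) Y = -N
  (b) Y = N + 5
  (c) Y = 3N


Checking option (a) Y = -N:
  N = 2.317 -> Y = -2.317 ✓
  N = 7.24 -> Y = -7.24 ✓
  N = -1.244 -> Y = 1.244 ✓
All samples match this transformation.

(a) -N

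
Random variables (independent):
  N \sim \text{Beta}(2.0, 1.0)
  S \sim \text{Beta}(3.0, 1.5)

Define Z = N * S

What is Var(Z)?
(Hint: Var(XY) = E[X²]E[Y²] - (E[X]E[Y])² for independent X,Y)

Var(XY) = E[X²]E[Y²] - (E[X]E[Y])²
E[N] = 0.66666667, Var(N) = 0.055555556
E[S] = 0.66666667, Var(S) = 0.04040404
E[N²] = 0.055555556 + 0.66666667² = 0.5
E[S²] = 0.04040404 + 0.66666667² = 0.48484848
Var(Z) = 0.5*0.48484848 - (0.66666667*0.66666667)²
= 0.24242424 - 0.19753086 = 0.044893378

0.044893378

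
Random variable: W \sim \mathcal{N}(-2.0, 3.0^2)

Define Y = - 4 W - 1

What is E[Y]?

For Y = -4W - 1:
E[Y] = -4 * E[W] - 1
E[W] = -2.0 = -2
E[Y] = -4 * (-2) - 1 = 7

7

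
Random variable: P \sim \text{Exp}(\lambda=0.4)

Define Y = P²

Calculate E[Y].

E[P²] = Var(P) + (E[P])² = 6.25 + 6.25 = 12.5

12.5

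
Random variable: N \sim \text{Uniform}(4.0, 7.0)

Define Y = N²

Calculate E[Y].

E[N²] = Var(N) + (E[N])² = 0.75 + 30.25 = 31

31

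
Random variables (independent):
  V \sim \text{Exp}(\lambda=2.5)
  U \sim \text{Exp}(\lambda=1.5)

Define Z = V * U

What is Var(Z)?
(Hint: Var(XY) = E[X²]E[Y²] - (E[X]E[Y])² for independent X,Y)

Var(XY) = E[X²]E[Y²] - (E[X]E[Y])²
E[V] = 0.4, Var(V) = 0.16
E[U] = 0.66666667, Var(U) = 0.44444444
E[V²] = 0.16 + 0.4² = 0.32
E[U²] = 0.44444444 + 0.66666667² = 0.88888889
Var(Z) = 0.32*0.88888889 - (0.4*0.66666667)²
= 0.28444444 - 0.071111111 = 0.21333333

0.21333333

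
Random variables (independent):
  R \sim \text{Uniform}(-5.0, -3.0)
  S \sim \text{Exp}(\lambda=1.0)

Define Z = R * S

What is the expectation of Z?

For independent RVs: E[XY] = E[X]*E[Y]
E[R] = -4
E[S] = 1
E[Z] = -4 * 1 = -4

-4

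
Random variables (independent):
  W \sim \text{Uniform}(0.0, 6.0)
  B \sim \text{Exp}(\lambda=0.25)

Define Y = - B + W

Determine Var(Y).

For independent RVs: Var(aX + bY) = a²Var(X) + b²Var(Y)
Var(W) = 3
Var(B) = 16
Var(Y) = 1²*3 + (-1)²*16
= 1*3 + 1*16 = 19

19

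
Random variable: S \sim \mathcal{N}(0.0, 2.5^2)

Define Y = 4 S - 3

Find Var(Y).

For Y = aS + b: Var(Y) = a² * Var(S)
Var(S) = 2.5^2 = 6.25
Var(Y) = 4² * 6.25 = 16 * 6.25 = 100

100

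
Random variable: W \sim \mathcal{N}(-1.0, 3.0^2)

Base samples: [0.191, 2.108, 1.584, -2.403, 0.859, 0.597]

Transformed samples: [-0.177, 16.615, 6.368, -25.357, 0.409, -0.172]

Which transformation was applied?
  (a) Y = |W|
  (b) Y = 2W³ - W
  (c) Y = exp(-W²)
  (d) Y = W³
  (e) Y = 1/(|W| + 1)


Checking option (b) Y = 2W³ - W:
  W = 0.191 -> Y = -0.177 ✓
  W = 2.108 -> Y = 16.615 ✓
  W = 1.584 -> Y = 6.368 ✓
All samples match this transformation.

(b) 2W³ - W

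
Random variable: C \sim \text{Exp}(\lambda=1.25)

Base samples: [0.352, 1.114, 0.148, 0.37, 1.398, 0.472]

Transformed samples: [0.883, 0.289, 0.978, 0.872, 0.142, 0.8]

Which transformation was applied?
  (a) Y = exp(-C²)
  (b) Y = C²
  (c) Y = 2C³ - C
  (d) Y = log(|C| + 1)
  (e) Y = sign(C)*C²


Checking option (a) Y = exp(-C²):
  C = 0.352 -> Y = 0.883 ✓
  C = 1.114 -> Y = 0.289 ✓
  C = 0.148 -> Y = 0.978 ✓
All samples match this transformation.

(a) exp(-C²)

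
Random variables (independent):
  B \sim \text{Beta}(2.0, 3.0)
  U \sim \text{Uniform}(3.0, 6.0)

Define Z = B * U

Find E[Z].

For independent RVs: E[XY] = E[X]*E[Y]
E[B] = 0.4
E[U] = 4.5
E[Z] = 0.4 * 4.5 = 1.8

1.8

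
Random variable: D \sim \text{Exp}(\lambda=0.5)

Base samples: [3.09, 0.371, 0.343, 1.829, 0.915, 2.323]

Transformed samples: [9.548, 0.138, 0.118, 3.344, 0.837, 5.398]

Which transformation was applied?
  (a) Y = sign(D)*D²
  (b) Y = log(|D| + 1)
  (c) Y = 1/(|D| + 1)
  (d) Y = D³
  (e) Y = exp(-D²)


Checking option (a) Y = sign(D)*D²:
  D = 3.09 -> Y = 9.548 ✓
  D = 0.371 -> Y = 0.138 ✓
  D = 0.343 -> Y = 0.118 ✓
All samples match this transformation.

(a) sign(D)*D²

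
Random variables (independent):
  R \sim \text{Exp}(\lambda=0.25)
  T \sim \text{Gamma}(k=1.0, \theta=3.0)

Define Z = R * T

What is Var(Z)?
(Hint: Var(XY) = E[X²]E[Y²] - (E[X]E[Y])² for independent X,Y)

Var(XY) = E[X²]E[Y²] - (E[X]E[Y])²
E[R] = 4, Var(R) = 16
E[T] = 3, Var(T) = 9
E[R²] = 16 + 4² = 32
E[T²] = 9 + 3² = 18
Var(Z) = 32*18 - (4*3)²
= 576 - 144 = 432

432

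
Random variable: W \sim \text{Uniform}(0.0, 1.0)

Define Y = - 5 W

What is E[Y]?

For Y = -5W:
E[Y] = -5 * E[W]
E[W] = (0 + 1)/2 = 0.5
E[Y] = -5 * 0.5 = -2.5

-2.5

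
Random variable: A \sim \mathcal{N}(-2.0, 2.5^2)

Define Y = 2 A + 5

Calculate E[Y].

For Y = 2A + 5:
E[Y] = 2 * E[A] + 5
E[A] = -2.0 = -2
E[Y] = 2 * (-2) + 5 = 1

1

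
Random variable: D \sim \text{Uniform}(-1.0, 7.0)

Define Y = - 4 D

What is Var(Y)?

For Y = aD + b: Var(Y) = a² * Var(D)
Var(D) = (7 + 1)^2/12 = 5.3333333
Var(Y) = (-4)² * 5.3333333 = 16 * 5.3333333 = 85.333333

85.333333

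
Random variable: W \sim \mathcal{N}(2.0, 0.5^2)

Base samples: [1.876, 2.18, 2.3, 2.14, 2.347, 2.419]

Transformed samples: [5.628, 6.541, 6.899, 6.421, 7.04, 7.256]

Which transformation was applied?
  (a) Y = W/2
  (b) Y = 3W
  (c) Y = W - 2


Checking option (b) Y = 3W:
  W = 1.876 -> Y = 5.628 ✓
  W = 2.18 -> Y = 6.541 ✓
  W = 2.3 -> Y = 6.899 ✓
All samples match this transformation.

(b) 3W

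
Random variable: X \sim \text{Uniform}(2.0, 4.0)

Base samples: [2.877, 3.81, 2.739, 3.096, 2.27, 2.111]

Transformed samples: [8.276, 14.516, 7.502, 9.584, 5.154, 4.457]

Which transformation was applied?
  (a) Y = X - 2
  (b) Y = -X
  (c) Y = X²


Checking option (c) Y = X²:
  X = 2.877 -> Y = 8.276 ✓
  X = 3.81 -> Y = 14.516 ✓
  X = 2.739 -> Y = 7.502 ✓
All samples match this transformation.

(c) X²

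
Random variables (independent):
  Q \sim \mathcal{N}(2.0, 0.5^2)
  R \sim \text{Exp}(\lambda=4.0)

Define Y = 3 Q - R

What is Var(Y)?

For independent RVs: Var(aX + bY) = a²Var(X) + b²Var(Y)
Var(Q) = 0.25
Var(R) = 0.0625
Var(Y) = 3²*0.25 + (-1)²*0.0625
= 9*0.25 + 1*0.0625 = 2.3125

2.3125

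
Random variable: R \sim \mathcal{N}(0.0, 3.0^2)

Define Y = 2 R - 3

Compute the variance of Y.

For Y = aR + b: Var(Y) = a² * Var(R)
Var(R) = 3.0^2 = 9
Var(Y) = 2² * 9 = 4 * 9 = 36

36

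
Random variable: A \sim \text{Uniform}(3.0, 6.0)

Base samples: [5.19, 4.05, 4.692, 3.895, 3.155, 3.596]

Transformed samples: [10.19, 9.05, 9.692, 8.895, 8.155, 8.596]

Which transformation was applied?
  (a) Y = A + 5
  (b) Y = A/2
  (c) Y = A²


Checking option (a) Y = A + 5:
  A = 5.19 -> Y = 10.19 ✓
  A = 4.05 -> Y = 9.05 ✓
  A = 4.692 -> Y = 9.692 ✓
All samples match this transformation.

(a) A + 5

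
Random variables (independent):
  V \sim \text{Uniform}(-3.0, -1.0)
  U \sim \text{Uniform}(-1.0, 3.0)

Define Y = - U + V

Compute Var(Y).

For independent RVs: Var(aX + bY) = a²Var(X) + b²Var(Y)
Var(V) = 0.33333333
Var(U) = 1.3333333
Var(Y) = 1²*0.33333333 + (-1)²*1.3333333
= 1*0.33333333 + 1*1.3333333 = 1.6666667

1.6666667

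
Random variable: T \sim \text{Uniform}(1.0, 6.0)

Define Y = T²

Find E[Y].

Using E[X²] = Var(X) + (E[X])²:
E[T] = 3.5
Var(T) = (6 - 1)^2/12 = 2.0833333
E[T²] = 2.0833333 + 3.5² = 2.0833333 + 12.25 = 14.333333

14.333333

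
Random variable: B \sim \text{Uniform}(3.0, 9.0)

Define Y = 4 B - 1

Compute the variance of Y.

For Y = aB + b: Var(Y) = a² * Var(B)
Var(B) = (9 - 3)^2/12 = 3
Var(Y) = 4² * 3 = 16 * 3 = 48

48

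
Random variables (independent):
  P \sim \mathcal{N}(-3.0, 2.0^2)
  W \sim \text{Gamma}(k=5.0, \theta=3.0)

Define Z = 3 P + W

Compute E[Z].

E[Z] = 3*E[P] + 1*E[W]
E[P] = -3
E[W] = 15
E[Z] = 3*(-3) + 1*15 = 6

6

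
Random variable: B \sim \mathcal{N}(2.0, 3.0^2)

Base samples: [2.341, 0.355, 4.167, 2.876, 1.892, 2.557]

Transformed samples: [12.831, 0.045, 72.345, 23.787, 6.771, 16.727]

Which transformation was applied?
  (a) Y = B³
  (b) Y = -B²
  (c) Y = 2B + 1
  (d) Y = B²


Checking option (a) Y = B³:
  B = 2.341 -> Y = 12.831 ✓
  B = 0.355 -> Y = 0.045 ✓
  B = 4.167 -> Y = 72.345 ✓
All samples match this transformation.

(a) B³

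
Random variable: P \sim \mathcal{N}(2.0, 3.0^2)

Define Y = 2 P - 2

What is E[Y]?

For Y = 2P - 2:
E[Y] = 2 * E[P] - 2
E[P] = 2.0 = 2
E[Y] = 2 * 2 - 2 = 2

2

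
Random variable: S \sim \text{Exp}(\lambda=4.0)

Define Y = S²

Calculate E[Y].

Using E[X²] = Var(X) + (E[X])²:
E[S] = 0.25
Var(S) = 1/4.0^2 = 0.0625
E[S²] = 0.0625 + 0.25² = 0.0625 + 0.0625 = 0.125

0.125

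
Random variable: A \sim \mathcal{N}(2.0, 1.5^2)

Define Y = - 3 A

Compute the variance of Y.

For Y = aA + b: Var(Y) = a² * Var(A)
Var(A) = 1.5^2 = 2.25
Var(Y) = (-3)² * 2.25 = 9 * 2.25 = 20.25

20.25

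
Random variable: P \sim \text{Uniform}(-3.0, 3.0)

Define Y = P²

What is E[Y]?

Using E[X²] = Var(X) + (E[X])²:
E[P] = 0
Var(P) = (3 + 3)^2/12 = 3
E[P²] = 3 + 0² = 3 + 0 = 3

3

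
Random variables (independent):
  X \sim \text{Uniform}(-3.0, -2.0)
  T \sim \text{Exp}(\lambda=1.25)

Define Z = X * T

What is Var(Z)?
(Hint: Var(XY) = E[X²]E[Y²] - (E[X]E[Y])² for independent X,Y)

Var(XY) = E[X²]E[Y²] - (E[X]E[Y])²
E[X] = -2.5, Var(X) = 0.083333333
E[T] = 0.8, Var(T) = 0.64
E[X²] = 0.083333333 + (-2.5)² = 6.3333333
E[T²] = 0.64 + 0.8² = 1.28
Var(Z) = 6.3333333*1.28 - (-2.5*0.8)²
= 8.1066667 - 4 = 4.1066667

4.1066667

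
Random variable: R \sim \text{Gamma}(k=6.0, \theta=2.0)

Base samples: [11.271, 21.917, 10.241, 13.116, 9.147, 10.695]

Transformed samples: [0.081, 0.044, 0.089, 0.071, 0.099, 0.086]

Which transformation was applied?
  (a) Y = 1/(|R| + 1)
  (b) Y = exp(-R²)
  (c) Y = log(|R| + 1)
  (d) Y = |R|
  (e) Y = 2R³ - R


Checking option (a) Y = 1/(|R| + 1):
  R = 11.271 -> Y = 0.081 ✓
  R = 21.917 -> Y = 0.044 ✓
  R = 10.241 -> Y = 0.089 ✓
All samples match this transformation.

(a) 1/(|R| + 1)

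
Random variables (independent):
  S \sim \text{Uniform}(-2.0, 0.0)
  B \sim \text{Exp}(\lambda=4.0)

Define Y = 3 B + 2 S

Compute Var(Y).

For independent RVs: Var(aX + bY) = a²Var(X) + b²Var(Y)
Var(S) = 0.33333333
Var(B) = 0.0625
Var(Y) = 2²*0.33333333 + 3²*0.0625
= 4*0.33333333 + 9*0.0625 = 1.8958333

1.8958333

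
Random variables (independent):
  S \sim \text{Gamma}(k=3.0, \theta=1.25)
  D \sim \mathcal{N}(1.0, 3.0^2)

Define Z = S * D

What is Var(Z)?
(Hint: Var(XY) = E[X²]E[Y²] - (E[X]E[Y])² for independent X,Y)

Var(XY) = E[X²]E[Y²] - (E[X]E[Y])²
E[S] = 3.75, Var(S) = 4.6875
E[D] = 1, Var(D) = 9
E[S²] = 4.6875 + 3.75² = 18.75
E[D²] = 9 + 1² = 10
Var(Z) = 18.75*10 - (3.75*1)²
= 187.5 - 14.0625 = 173.4375

173.4375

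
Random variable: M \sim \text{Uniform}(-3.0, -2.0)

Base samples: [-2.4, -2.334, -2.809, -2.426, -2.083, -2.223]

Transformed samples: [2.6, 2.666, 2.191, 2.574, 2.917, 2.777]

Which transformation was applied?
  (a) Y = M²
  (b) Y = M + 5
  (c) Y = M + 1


Checking option (b) Y = M + 5:
  M = -2.4 -> Y = 2.6 ✓
  M = -2.334 -> Y = 2.666 ✓
  M = -2.809 -> Y = 2.191 ✓
All samples match this transformation.

(b) M + 5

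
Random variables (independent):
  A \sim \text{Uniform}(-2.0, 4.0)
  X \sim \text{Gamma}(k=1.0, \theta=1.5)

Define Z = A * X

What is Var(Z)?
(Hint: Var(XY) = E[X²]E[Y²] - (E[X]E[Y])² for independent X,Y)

Var(XY) = E[X²]E[Y²] - (E[X]E[Y])²
E[A] = 1, Var(A) = 3
E[X] = 1.5, Var(X) = 2.25
E[A²] = 3 + 1² = 4
E[X²] = 2.25 + 1.5² = 4.5
Var(Z) = 4*4.5 - (1*1.5)²
= 18 - 2.25 = 15.75

15.75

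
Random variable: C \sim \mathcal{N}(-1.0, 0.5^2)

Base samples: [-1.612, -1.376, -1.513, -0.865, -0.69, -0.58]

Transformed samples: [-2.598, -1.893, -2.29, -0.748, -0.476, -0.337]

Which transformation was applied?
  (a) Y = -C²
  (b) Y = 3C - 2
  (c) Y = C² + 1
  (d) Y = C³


Checking option (a) Y = -C²:
  C = -1.612 -> Y = -2.598 ✓
  C = -1.376 -> Y = -1.893 ✓
  C = -1.513 -> Y = -2.29 ✓
All samples match this transformation.

(a) -C²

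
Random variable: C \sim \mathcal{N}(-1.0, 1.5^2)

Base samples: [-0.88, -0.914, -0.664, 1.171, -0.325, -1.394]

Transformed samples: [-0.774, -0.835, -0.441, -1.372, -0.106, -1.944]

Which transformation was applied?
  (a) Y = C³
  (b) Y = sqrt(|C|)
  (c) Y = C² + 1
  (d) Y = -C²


Checking option (d) Y = -C²:
  C = -0.88 -> Y = -0.774 ✓
  C = -0.914 -> Y = -0.835 ✓
  C = -0.664 -> Y = -0.441 ✓
All samples match this transformation.

(d) -C²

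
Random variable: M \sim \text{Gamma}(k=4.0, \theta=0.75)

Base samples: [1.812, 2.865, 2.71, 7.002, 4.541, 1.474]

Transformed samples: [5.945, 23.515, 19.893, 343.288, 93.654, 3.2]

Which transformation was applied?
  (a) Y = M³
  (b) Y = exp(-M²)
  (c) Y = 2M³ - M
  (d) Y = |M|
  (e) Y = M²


Checking option (a) Y = M³:
  M = 1.812 -> Y = 5.945 ✓
  M = 2.865 -> Y = 23.515 ✓
  M = 2.71 -> Y = 19.893 ✓
All samples match this transformation.

(a) M³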